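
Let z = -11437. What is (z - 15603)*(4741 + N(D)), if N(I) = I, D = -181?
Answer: -123302400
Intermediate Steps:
(z - 15603)*(4741 + N(D)) = (-11437 - 15603)*(4741 - 181) = -27040*4560 = -123302400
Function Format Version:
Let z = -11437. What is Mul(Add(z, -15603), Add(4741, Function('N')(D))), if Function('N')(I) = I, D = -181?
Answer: -123302400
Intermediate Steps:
Mul(Add(z, -15603), Add(4741, Function('N')(D))) = Mul(Add(-11437, -15603), Add(4741, -181)) = Mul(-27040, 4560) = -123302400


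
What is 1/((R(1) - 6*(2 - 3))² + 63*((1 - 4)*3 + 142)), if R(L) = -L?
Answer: 1/8404 ≈ 0.00011899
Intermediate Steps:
1/((R(1) - 6*(2 - 3))² + 63*((1 - 4)*3 + 142)) = 1/((-1*1 - 6*(2 - 3))² + 63*((1 - 4)*3 + 142)) = 1/((-1 - 6*(-1))² + 63*(-3*3 + 142)) = 1/((-1 + 6)² + 63*(-9 + 142)) = 1/(5² + 63*133) = 1/(25 + 8379) = 1/8404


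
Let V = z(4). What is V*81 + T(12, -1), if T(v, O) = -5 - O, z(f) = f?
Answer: 320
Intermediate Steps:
V = 4
V*81 + T(12, -1) = 4*81 + (-5 - 1*(-1)) = 324 + (-5 + 1) = 324 - 4 = 320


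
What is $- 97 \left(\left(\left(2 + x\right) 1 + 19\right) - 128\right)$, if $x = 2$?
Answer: $10185$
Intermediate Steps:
$- 97 \left(\left(\left(2 + x\right) 1 + 19\right) - 128\right) = - 97 \left(\left(\left(2 + 2\right) 1 + 19\right) - 128\right) = - 97 \left(\left(4 \cdot 1 + 19\right) - 128\right) = - 97 \left(\left(4 + 19\right) - 128\right) = - 97 \left(23 - 128\right) = \left(-97\right) \left(-105\right) = 10185$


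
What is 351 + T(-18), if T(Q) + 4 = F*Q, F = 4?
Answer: 275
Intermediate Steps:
T(Q) = -4 + 4*Q
351 + T(-18) = 351 + (-4 + 4*(-18)) = 351 + (-4 - 72) = 351 - 76 = 275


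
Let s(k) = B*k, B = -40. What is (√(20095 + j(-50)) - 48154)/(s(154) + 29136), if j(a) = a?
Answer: -24077/11488 + √20045/22976 ≈ -2.0897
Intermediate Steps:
s(k) = -40*k
(√(20095 + j(-50)) - 48154)/(s(154) + 29136) = (√(20095 - 50) - 48154)/(-40*154 + 29136) = (√20045 - 48154)/(-6160 + 29136) = (-48154 + √20045)/22976 = (-48154 + √20045)*(1/22976) = -24077/11488 + √20045/22976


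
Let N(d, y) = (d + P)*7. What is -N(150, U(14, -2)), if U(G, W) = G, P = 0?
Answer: -1050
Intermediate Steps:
N(d, y) = 7*d (N(d, y) = (d + 0)*7 = d*7 = 7*d)
-N(150, U(14, -2)) = -7*150 = -1*1050 = -1050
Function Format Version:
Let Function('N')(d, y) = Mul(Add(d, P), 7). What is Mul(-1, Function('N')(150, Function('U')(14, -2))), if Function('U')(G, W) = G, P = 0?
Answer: -1050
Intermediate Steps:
Function('N')(d, y) = Mul(7, d) (Function('N')(d, y) = Mul(Add(d, 0), 7) = Mul(d, 7) = Mul(7, d))
Mul(-1, Function('N')(150, Function('U')(14, -2))) = Mul(-1, Mul(7, 150)) = Mul(-1, 1050) = -1050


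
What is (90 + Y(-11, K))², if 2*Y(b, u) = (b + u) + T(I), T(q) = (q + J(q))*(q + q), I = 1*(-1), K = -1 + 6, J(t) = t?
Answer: 7921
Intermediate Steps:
K = 5
I = -1
T(q) = 4*q² (T(q) = (q + q)*(q + q) = (2*q)*(2*q) = 4*q²)
Y(b, u) = 2 + b/2 + u/2 (Y(b, u) = ((b + u) + 4*(-1)²)/2 = ((b + u) + 4*1)/2 = ((b + u) + 4)/2 = (4 + b + u)/2 = 2 + b/2 + u/2)
(90 + Y(-11, K))² = (90 + (2 + (½)*(-11) + (½)*5))² = (90 + (2 - 11/2 + 5/2))² = (90 - 1)² = 89² = 7921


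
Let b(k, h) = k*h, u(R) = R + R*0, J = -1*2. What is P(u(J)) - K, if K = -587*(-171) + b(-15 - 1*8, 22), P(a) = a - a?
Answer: -99871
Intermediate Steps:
J = -2
u(R) = R (u(R) = R + 0 = R)
P(a) = 0
b(k, h) = h*k
K = 99871 (K = -587*(-171) + 22*(-15 - 1*8) = 100377 + 22*(-15 - 8) = 100377 + 22*(-23) = 100377 - 506 = 99871)
P(u(J)) - K = 0 - 1*99871 = 0 - 99871 = -99871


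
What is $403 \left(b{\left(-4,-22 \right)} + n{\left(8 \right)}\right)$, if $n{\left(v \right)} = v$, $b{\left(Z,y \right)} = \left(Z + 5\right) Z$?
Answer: $1612$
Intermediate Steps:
$b{\left(Z,y \right)} = Z \left(5 + Z\right)$ ($b{\left(Z,y \right)} = \left(5 + Z\right) Z = Z \left(5 + Z\right)$)
$403 \left(b{\left(-4,-22 \right)} + n{\left(8 \right)}\right) = 403 \left(- 4 \left(5 - 4\right) + 8\right) = 403 \left(\left(-4\right) 1 + 8\right) = 403 \left(-4 + 8\right) = 403 \cdot 4 = 1612$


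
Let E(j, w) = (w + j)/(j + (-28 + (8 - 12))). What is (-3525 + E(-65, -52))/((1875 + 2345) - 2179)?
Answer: -341808/197977 ≈ -1.7265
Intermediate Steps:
E(j, w) = (j + w)/(-32 + j) (E(j, w) = (j + w)/(j + (-28 - 4)) = (j + w)/(j - 32) = (j + w)/(-32 + j))
(-3525 + E(-65, -52))/((1875 + 2345) - 2179) = (-3525 + (-65 - 52)/(-32 - 65))/((1875 + 2345) - 2179) = (-3525 - 117/(-97))/(4220 - 2179) = (-3525 - 1/97*(-117))/2041 = (-3525 + 117/97)*(1/2041) = -341808/97*1/2041 = -341808/197977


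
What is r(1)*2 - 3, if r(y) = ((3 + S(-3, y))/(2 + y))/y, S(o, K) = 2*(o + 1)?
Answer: -11/3 ≈ -3.6667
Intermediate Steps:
S(o, K) = 2 + 2*o (S(o, K) = 2*(1 + o) = 2 + 2*o)
r(y) = -1/(y*(2 + y)) (r(y) = ((3 + (2 + 2*(-3)))/(2 + y))/y = ((3 + (2 - 6))/(2 + y))/y = ((3 - 4)/(2 + y))/y = (-1/(2 + y))/y = -1/(y*(2 + y)))
r(1)*2 - 3 = -1/(1*(2 + 1))*2 - 3 = -1*1/3*2 - 3 = -1*1*⅓*2 - 3 = -⅓*2 - 3 = -⅔ - 3 = -11/3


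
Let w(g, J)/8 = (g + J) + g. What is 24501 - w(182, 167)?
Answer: 20253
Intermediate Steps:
w(g, J) = 8*J + 16*g (w(g, J) = 8*((g + J) + g) = 8*((J + g) + g) = 8*(J + 2*g) = 8*J + 16*g)
24501 - w(182, 167) = 24501 - (8*167 + 16*182) = 24501 - (1336 + 2912) = 24501 - 1*4248 = 24501 - 4248 = 20253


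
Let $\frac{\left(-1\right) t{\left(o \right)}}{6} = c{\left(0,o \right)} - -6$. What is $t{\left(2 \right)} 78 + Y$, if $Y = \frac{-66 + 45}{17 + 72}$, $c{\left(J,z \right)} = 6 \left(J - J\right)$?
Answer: $- \frac{249933}{89} \approx -2808.2$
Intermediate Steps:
$c{\left(J,z \right)} = 0$ ($c{\left(J,z \right)} = 6 \cdot 0 = 0$)
$Y = - \frac{21}{89} \approx -0.23595$
$t{\left(o \right)} = -36$ ($t{\left(o \right)} = - 6 \left(0 - -6\right) = - 6 \left(0 + 6\right) = \left(-6\right) 6 = -36$)
$t{\left(2 \right)} 78 + Y = \left(-36\right) 78 - \frac{21}{89} = -2808 - \frac{21}{89} = - \frac{249933}{89}$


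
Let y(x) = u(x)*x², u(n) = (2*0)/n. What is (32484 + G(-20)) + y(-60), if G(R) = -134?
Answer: 32350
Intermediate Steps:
u(n) = 0 (u(n) = 0/n = 0)
y(x) = 0 (y(x) = 0*x² = 0)
(32484 + G(-20)) + y(-60) = (32484 - 134) + 0 = 32350 + 0 = 32350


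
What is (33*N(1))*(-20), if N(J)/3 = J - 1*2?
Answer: 1980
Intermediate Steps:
N(J) = -6 + 3*J (N(J) = 3*(J - 1*2) = 3*(J - 2) = 3*(-2 + J) = -6 + 3*J)
(33*N(1))*(-20) = (33*(-6 + 3*1))*(-20) = (33*(-6 + 3))*(-20) = (33*(-3))*(-20) = -99*(-20) = 1980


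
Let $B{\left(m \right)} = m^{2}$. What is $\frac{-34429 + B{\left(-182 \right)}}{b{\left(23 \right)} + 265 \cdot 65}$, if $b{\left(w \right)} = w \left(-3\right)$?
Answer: $- \frac{1305}{17156} \approx -0.076067$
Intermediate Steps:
$b{\left(w \right)} = - 3 w$
$\frac{-34429 + B{\left(-182 \right)}}{b{\left(23 \right)} + 265 \cdot 65} = \frac{-34429 + \left(-182\right)^{2}}{\left(-3\right) 23 + 265 \cdot 65} = \frac{-34429 + 33124}{-69 + 17225} = - \frac{1305}{17156}$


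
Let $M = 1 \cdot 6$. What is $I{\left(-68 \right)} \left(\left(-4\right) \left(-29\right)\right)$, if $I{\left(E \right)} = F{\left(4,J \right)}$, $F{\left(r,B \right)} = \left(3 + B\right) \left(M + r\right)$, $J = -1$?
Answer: $2320$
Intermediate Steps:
$M = 6$
$F{\left(r,B \right)} = \left(3 + B\right) \left(6 + r\right)$
$I{\left(E \right)} = 20$ ($I{\left(E \right)} = 18 + 3 \cdot 4 + 6 \left(-1\right) - 4 = 18 + 12 - 6 - 4 = 20$)
$I{\left(-68 \right)} \left(\left(-4\right) \left(-29\right)\right) = 20 \left(\left(-4\right) \left(-29\right)\right) = 20 \cdot 116 = 2320$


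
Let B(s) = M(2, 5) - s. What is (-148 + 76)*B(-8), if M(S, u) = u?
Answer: -936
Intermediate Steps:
B(s) = 5 - s
(-148 + 76)*B(-8) = (-148 + 76)*(5 - 1*(-8)) = -72*(5 + 8) = -72*13 = -936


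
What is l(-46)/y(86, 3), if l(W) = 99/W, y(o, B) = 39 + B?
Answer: -33/644 ≈ -0.051242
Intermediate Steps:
l(-46)/y(86, 3) = (99/(-46))/(39 + 3) = (99*(-1/46))/42 = -99/46*1/42 = -33/644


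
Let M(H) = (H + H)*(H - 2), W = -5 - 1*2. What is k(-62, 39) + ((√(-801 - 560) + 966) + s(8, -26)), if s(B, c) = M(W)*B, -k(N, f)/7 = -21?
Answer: 2121 + I*√1361 ≈ 2121.0 + 36.892*I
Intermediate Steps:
k(N, f) = 147 (k(N, f) = -7*(-21) = 147)
W = -7 (W = -5 - 2 = -7)
M(H) = 2*H*(-2 + H) (M(H) = (2*H)*(-2 + H) = 2*H*(-2 + H))
s(B, c) = 126*B (s(B, c) = (2*(-7)*(-2 - 7))*B = (2*(-7)*(-9))*B = 126*B)
k(-62, 39) + ((√(-801 - 560) + 966) + s(8, -26)) = 147 + ((√(-801 - 560) + 966) + 126*8) = 147 + ((√(-1361) + 966) + 1008) = 147 + ((I*√1361 + 966) + 1008) = 147 + ((966 + I*√1361) + 1008) = 147 + (1974 + I*√1361) = 2121 + I*√1361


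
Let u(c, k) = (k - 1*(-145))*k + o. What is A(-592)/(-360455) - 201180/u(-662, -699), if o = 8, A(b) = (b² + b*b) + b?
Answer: -24551732446/9970545755 ≈ -2.4624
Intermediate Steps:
A(b) = b + 2*b² (A(b) = (b² + b²) + b = 2*b² + b = b + 2*b²)
u(c, k) = 8 + k*(145 + k) (u(c, k) = (k - 1*(-145))*k + 8 = (k + 145)*k + 8 = (145 + k)*k + 8 = k*(145 + k) + 8 = 8 + k*(145 + k))
A(-592)/(-360455) - 201180/u(-662, -699) = -592*(1 + 2*(-592))/(-360455) - 201180/(8 + (-699)² + 145*(-699)) = -592*(1 - 1184)*(-1/360455) - 201180/(8 + 488601 - 101355) = -592*(-1183)*(-1/360455) - 201180/387254 = 700336*(-1/360455) - 201180*1/387254 = -700336/360455 - 14370/27661 = -24551732446/9970545755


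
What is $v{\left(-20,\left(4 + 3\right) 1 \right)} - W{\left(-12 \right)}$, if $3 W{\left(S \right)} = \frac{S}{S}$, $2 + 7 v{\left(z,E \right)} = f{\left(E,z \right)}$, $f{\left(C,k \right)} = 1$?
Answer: $- \frac{10}{21} \approx -0.47619$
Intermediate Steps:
$v{\left(z,E \right)} = - \frac{1}{7}$ ($v{\left(z,E \right)} = - \frac{2}{7} + \frac{1}{7} \cdot 1 = - \frac{2}{7} + \frac{1}{7} = - \frac{1}{7}$)
$W{\left(S \right)} = \frac{1}{3}$ ($W{\left(S \right)} = \frac{S \frac{1}{S}}{3} = \frac{1}{3} \cdot 1 = \frac{1}{3}$)
$v{\left(-20,\left(4 + 3\right) 1 \right)} - W{\left(-12 \right)} = - \frac{1}{7} - \frac{1}{3} = - \frac{10}{21}$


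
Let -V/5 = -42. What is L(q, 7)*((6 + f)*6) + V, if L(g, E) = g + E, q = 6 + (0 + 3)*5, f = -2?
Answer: 882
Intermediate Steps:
V = 210 (V = -5*(-42) = 210)
q = 21 (q = 6 + 3*5 = 6 + 15 = 21)
L(g, E) = E + g
L(q, 7)*((6 + f)*6) + V = (7 + 21)*((6 - 2)*6) + 210 = 28*(4*6) + 210 = 28*24 + 210 = 672 + 210 = 882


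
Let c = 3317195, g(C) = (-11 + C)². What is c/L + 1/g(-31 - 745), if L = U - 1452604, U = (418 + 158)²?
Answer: -2054566629127/694206117532 ≈ -2.9596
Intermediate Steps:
U = 331776 (U = 576² = 331776)
L = -1120828 (L = 331776 - 1452604 = -1120828)
c/L + 1/g(-31 - 745) = 3317195/(-1120828) + 1/((-11 + (-31 - 745))²) = 3317195*(-1/1120828) + 1/((-11 - 776)²) = -3317195/1120828 + 1/((-787)²) = -3317195/1120828 + 1/619369 = -2054566629127/694206117532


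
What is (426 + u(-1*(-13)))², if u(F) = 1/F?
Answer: 30680521/169 ≈ 1.8154e+5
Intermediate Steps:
(426 + u(-1*(-13)))² = (426 + 1/(-1*(-13)))² = (426 + 1/13)² = (5539/13)² = 30680521/169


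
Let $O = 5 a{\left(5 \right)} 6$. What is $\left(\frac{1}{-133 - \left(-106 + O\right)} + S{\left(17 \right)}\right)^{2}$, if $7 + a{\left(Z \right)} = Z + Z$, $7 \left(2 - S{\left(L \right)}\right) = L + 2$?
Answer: $\frac{350464}{670761} \approx 0.52249$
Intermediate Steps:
$S{\left(L \right)} = \frac{12}{7} - \frac{L}{7}$ ($S{\left(L \right)} = 2 - \frac{L + 2}{7} = 2 - \frac{2 + L}{7} = 2 - \left(\frac{2}{7} + \frac{L}{7}\right) = \frac{12}{7} - \frac{L}{7}$)
$a{\left(Z \right)} = -7 + 2 Z$ ($a{\left(Z \right)} = -7 + \left(Z + Z\right) = -7 + 2 Z$)
$O = 90$ ($O = 5 \left(-7 + 2 \cdot 5\right) 6 = 5 \left(-7 + 10\right) 6 = 5 \cdot 3 \cdot 6 = 15 \cdot 6 = 90$)
$\left(\frac{1}{-133 - \left(-106 + O\right)} + S{\left(17 \right)}\right)^{2} = \left(\frac{1}{-133 + \left(106 - 90\right)} + \left(\frac{12}{7} - \frac{17}{7}\right)\right)^{2} = \left(\frac{1}{-133 + 16} - \frac{5}{7}\right)^{2} = \left(\frac{1}{-117} - \frac{5}{7}\right)^{2} = \left(- \frac{1}{117} - \frac{5}{7}\right)^{2} = \left(- \frac{592}{819}\right)^{2} = \frac{350464}{670761}$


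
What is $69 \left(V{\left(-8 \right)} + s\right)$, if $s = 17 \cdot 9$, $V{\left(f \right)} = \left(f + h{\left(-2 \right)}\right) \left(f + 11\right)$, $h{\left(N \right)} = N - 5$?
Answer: $7452$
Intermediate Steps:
$h{\left(N \right)} = -5 + N$
$V{\left(f \right)} = \left(-7 + f\right) \left(11 + f\right)$ ($V{\left(f \right)} = \left(f - 7\right) \left(f + 11\right) = \left(f - 7\right) \left(11 + f\right) = \left(-7 + f\right) \left(11 + f\right)$)
$s = 153$
$69 \left(V{\left(-8 \right)} + s\right) = 69 \left(\left(-77 + \left(-8\right)^{2} + 4 \left(-8\right)\right) + 153\right) = 69 \left(\left(-77 + 64 - 32\right) + 153\right) = 69 \left(-45 + 153\right) = 69 \cdot 108 = 7452$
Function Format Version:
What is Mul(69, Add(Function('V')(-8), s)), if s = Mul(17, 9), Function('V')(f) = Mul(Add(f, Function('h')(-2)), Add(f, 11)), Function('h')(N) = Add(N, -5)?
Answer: 7452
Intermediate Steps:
Function('h')(N) = Add(-5, N)
Function('V')(f) = Mul(Add(-7, f), Add(11, f)) (Function('V')(f) = Mul(Add(f, Add(-5, -2)), Add(f, 11)) = Mul(Add(f, -7), Add(11, f)) = Mul(Add(-7, f), Add(11, f)))
s = 153
Mul(69, Add(Function('V')(-8), s)) = Mul(69, Add(Add(-77, Pow(-8, 2), Mul(4, -8)), 153)) = Mul(69, Add(Add(-77, 64, -32), 153)) = Mul(69, Add(-45, 153)) = Mul(69, 108) = 7452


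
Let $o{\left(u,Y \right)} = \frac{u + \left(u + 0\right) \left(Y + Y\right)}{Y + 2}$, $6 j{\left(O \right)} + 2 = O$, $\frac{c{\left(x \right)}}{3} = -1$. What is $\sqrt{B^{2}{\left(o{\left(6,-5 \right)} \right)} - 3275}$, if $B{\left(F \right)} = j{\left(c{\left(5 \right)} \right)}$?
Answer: $\frac{5 i \sqrt{4715}}{6} \approx 57.222 i$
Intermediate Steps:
$c{\left(x \right)} = -3$ ($c{\left(x \right)} = 3 \left(-1\right) = -3$)
$j{\left(O \right)} = - \frac{1}{3} + \frac{O}{6}$
$o{\left(u,Y \right)} = \frac{u + 2 Y u}{2 + Y}$ ($o{\left(u,Y \right)} = \frac{u + u 2 Y}{2 + Y} = \frac{u + 2 Y u}{2 + Y}$)
$B{\left(F \right)} = - \frac{5}{6}$ ($B{\left(F \right)} = - \frac{1}{3} + \frac{1}{6} \left(-3\right) = - \frac{1}{3} - \frac{1}{2} = - \frac{5}{6}$)
$\sqrt{B^{2}{\left(o{\left(6,-5 \right)} \right)} - 3275} = \sqrt{\left(- \frac{5}{6}\right)^{2} - 3275} = \sqrt{\frac{25}{36} - 3275} = \sqrt{- \frac{117875}{36}} = \frac{5 i \sqrt{4715}}{6}$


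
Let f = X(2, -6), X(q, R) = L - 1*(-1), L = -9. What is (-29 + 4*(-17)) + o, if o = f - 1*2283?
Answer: -2388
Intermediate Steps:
X(q, R) = -8 (X(q, R) = -9 - 1*(-1) = -9 + 1 = -8)
f = -8
o = -2291 (o = -8 - 1*2283 = -8 - 2283 = -2291)
(-29 + 4*(-17)) + o = (-29 + 4*(-17)) - 2291 = (-29 - 68) - 2291 = -97 - 2291 = -2388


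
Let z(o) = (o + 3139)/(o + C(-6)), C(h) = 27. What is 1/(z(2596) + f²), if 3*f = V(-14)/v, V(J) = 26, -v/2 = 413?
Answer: 4026622383/8804362222 ≈ 0.45734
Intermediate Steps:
v = -826 (v = -2*413 = -826)
f = -13/1239 (f = (26/(-826))/3 = (26*(-1/826))/3 = (⅓)*(-13/413) = -13/1239 ≈ -0.010492)
z(o) = (3139 + o)/(27 + o) (z(o) = (o + 3139)/(o + 27) = (3139 + o)/(27 + o))
1/(z(2596) + f²) = 1/((3139 + 2596)/(27 + 2596) + (-13/1239)²) = 1/(5735/2623 + 169/1535121) = 1/(8804362222/4026622383) = 4026622383/8804362222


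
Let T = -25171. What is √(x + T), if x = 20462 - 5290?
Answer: 3*I*√1111 ≈ 99.995*I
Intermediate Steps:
x = 15172
√(x + T) = √(15172 - 25171) = √(-9999) = 3*I*√1111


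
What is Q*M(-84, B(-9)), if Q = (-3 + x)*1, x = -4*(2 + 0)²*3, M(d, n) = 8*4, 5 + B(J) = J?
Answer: -1632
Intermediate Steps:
B(J) = -5 + J
M(d, n) = 32
x = -48 (x = -4*2²*3 = -4*4*3 = -16*3 = -48)
Q = -51 (Q = (-3 - 48)*1 = -51*1 = -51)
Q*M(-84, B(-9)) = -51*32 = -1632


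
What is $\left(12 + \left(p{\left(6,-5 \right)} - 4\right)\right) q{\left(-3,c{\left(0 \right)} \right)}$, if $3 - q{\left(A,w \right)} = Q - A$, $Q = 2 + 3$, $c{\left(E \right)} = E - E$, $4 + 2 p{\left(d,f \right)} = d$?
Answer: $-45$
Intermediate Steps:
$p{\left(d,f \right)} = -2 + \frac{d}{2}$
$c{\left(E \right)} = 0$
$Q = 5$
$q{\left(A,w \right)} = -2 + A$ ($q{\left(A,w \right)} = 3 - \left(5 - A\right) = 3 + \left(-5 + A\right) = -2 + A$)
$\left(12 + \left(p{\left(6,-5 \right)} - 4\right)\right) q{\left(-3,c{\left(0 \right)} \right)} = \left(12 + \left(\left(-2 + \frac{1}{2} \cdot 6\right) - 4\right)\right) \left(-2 - 3\right) = \left(12 + \left(\left(-2 + 3\right) - 4\right)\right) \left(-5\right) = \left(12 + \left(1 - 4\right)\right) \left(-5\right) = \left(12 - 3\right) \left(-5\right) = 9 \left(-5\right) = -45$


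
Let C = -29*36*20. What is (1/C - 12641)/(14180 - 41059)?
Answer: 263944081/561233520 ≈ 0.47029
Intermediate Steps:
C = -20880 (C = -1044*20 = -20880)
(1/C - 12641)/(14180 - 41059) = (1/(-20880) - 12641)/(14180 - 41059) = (-1/20880 - 12641)/(-26879) = -263944081/20880*(-1/26879) = 263944081/561233520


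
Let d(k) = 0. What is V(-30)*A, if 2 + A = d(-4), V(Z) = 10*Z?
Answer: 600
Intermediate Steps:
A = -2 (A = -2 + 0 = -2)
V(-30)*A = (10*(-30))*(-2) = -300*(-2) = 600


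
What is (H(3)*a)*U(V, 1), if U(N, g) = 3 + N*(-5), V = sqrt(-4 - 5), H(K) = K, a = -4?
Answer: -36 + 180*I ≈ -36.0 + 180.0*I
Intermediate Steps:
V = 3*I (V = sqrt(-9) = 3*I ≈ 3.0*I)
U(N, g) = 3 - 5*N
(H(3)*a)*U(V, 1) = (3*(-4))*(3 - 15*I) = -12*(3 - 15*I) = -36 + 180*I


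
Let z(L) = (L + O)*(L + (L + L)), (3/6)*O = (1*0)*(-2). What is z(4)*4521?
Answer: 217008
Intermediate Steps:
O = 0 (O = 2*((1*0)*(-2)) = 2*(0*(-2)) = 2*0 = 0)
z(L) = 3*L**2 (z(L) = (L + 0)*(L + (L + L)) = L*(L + 2*L) = L*(3*L) = 3*L**2)
z(4)*4521 = (3*4**2)*4521 = (3*16)*4521 = 48*4521 = 217008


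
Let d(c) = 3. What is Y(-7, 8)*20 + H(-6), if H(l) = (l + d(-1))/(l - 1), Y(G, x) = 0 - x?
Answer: -1117/7 ≈ -159.57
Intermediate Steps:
Y(G, x) = -x
H(l) = (3 + l)/(-1 + l) (H(l) = (l + 3)/(l - 1) = (3 + l)/(-1 + l))
Y(-7, 8)*20 + H(-6) = -1*8*20 + (3 - 6)/(-1 - 6) = -8*20 - 3/(-7) = -160 - ⅐*(-3) = -160 + 3/7 = -1117/7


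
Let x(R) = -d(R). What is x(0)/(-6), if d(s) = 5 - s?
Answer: ⅚ ≈ 0.83333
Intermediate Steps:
x(R) = -5 + R (x(R) = -(5 - R) = -5 + R)
x(0)/(-6) = (-5 + 0)/(-6) = -⅙*(-5) = ⅚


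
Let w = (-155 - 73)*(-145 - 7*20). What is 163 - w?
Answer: -64817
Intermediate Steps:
w = 64980 (w = -228*(-145 - 140) = -228*(-285) = 64980)
163 - w = 163 - 1*64980 = 163 - 64980 = -64817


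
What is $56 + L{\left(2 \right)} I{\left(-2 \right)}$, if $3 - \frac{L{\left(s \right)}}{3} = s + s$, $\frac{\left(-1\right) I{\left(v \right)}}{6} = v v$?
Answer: $128$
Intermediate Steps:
$I{\left(v \right)} = - 6 v^{2}$ ($I{\left(v \right)} = - 6 v v = - 6 v^{2}$)
$L{\left(s \right)} = 9 - 6 s$ ($L{\left(s \right)} = 9 - 3 \left(s + s\right) = 9 - 3 \cdot 2 s = 9 - 6 s$)
$56 + L{\left(2 \right)} I{\left(-2 \right)} = 56 + \left(9 - 12\right) \left(- 6 \left(-2\right)^{2}\right) = 56 + \left(9 - 12\right) \left(\left(-6\right) 4\right) = 56 - -72 = 56 + 72 = 128$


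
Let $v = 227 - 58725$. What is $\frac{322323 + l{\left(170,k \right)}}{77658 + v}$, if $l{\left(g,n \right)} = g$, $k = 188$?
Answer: $\frac{322493}{19160} \approx 16.832$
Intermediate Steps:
$v = -58498$ ($v = 227 - 58725 = -58498$)
$\frac{322323 + l{\left(170,k \right)}}{77658 + v} = \frac{322323 + 170}{77658 - 58498} = \frac{322493}{19160}$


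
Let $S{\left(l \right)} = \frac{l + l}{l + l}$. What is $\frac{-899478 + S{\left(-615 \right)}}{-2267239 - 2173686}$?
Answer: $\frac{899477}{4440925} \approx 0.20254$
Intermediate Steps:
$S{\left(l \right)} = 1$ ($S{\left(l \right)} = \frac{2 l}{2 l} = 2 l \frac{1}{2 l} = 1$)
$\frac{-899478 + S{\left(-615 \right)}}{-2267239 - 2173686} = \frac{-899478 + 1}{-2267239 - 2173686} = - \frac{899477}{-4440925} = \left(-899477\right) \left(- \frac{1}{4440925}\right) = \frac{899477}{4440925}$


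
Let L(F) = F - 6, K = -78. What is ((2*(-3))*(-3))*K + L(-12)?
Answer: -1422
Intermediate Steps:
L(F) = -6 + F
((2*(-3))*(-3))*K + L(-12) = ((2*(-3))*(-3))*(-78) + (-6 - 12) = -6*(-3)*(-78) - 18 = 18*(-78) - 18 = -1404 - 18 = -1422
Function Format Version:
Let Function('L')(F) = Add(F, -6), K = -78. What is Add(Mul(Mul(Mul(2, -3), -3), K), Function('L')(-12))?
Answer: -1422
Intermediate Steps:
Function('L')(F) = Add(-6, F)
Add(Mul(Mul(Mul(2, -3), -3), K), Function('L')(-12)) = Add(Mul(Mul(Mul(2, -3), -3), -78), Add(-6, -12)) = Add(Mul(Mul(-6, -3), -78), -18) = Add(Mul(18, -78), -18) = Add(-1404, -18) = -1422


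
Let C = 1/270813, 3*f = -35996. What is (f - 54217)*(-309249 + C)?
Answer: 16636417964513092/812439 ≈ 2.0477e+10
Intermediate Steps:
f = -35996/3 (f = (1/3)*(-35996) = -35996/3 ≈ -11999.)
C = 1/270813 ≈ 3.6926e-6
(f - 54217)*(-309249 + C) = (-35996/3 - 54217)*(-309249 + 1/270813) = -198647/3*(-83748649436/270813) = 16636417964513092/812439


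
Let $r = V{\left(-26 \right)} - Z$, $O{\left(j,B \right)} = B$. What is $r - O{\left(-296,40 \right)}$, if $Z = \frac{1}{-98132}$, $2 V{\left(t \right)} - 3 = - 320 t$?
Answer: $\frac{404451039}{98132} \approx 4121.5$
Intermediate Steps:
$V{\left(t \right)} = \frac{3}{2} - 160 t$ ($V{\left(t \right)} = \frac{3}{2} + \frac{\left(-320\right) t}{2} = \frac{3}{2} - 160 t$)
$Z = - \frac{1}{98132} \approx -1.019 \cdot 10^{-5}$
$r = \frac{408376319}{98132}$ ($r = \left(\frac{3}{2} - -4160\right) - - \frac{1}{98132} = \left(\frac{3}{2} + 4160\right) + \frac{1}{98132} = \frac{8323}{2} + \frac{1}{98132} = \frac{408376319}{98132} \approx 4161.5$)
$r - O{\left(-296,40 \right)} = \frac{408376319}{98132} - 40 = \frac{404451039}{98132}$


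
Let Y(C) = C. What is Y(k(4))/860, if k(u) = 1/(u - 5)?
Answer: -1/860 ≈ -0.0011628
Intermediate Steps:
k(u) = 1/(-5 + u)
Y(k(4))/860 = 1/((-5 + 4)*860) = (1/860)/(-1) = -1*1/860 = -1/860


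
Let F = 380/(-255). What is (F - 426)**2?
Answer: 475327204/2601 ≈ 1.8275e+5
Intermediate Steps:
F = -76/51 (F = 380*(-1/255) = -76/51 ≈ -1.4902)
(F - 426)**2 = (-76/51 - 426)**2 = (-21802/51)**2 = 475327204/2601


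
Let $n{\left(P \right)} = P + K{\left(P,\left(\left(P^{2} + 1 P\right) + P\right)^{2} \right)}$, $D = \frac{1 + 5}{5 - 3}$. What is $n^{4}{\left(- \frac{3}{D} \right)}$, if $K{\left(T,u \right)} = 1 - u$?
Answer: $1$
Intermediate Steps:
$D = 3$ ($D = \frac{6}{2} = 6 \cdot \frac{1}{2} = 3$)
$n{\left(P \right)} = 1 + P - \left(P^{2} + 2 P\right)^{2}$ ($n{\left(P \right)} = P - \left(-1 + \left(\left(P^{2} + 1 P\right) + P\right)^{2}\right) = P - \left(-1 + \left(\left(P^{2} + P\right) + P\right)^{2}\right) = P - \left(-1 + \left(\left(P + P^{2}\right) + P\right)^{2}\right) = P - \left(-1 + \left(P^{2} + 2 P\right)^{2}\right) = 1 + P - \left(P^{2} + 2 P\right)^{2}$)
$n^{4}{\left(- \frac{3}{D} \right)} = \left(1 - \frac{3}{3} - \left(- \frac{3}{3}\right)^{2} \left(2 - \frac{3}{3}\right)^{2}\right)^{4} = \left(1 - 1 - \left(\left(-3\right) \frac{1}{3}\right)^{2} \left(2 - 1\right)^{2}\right)^{4} = \left(1 - 1 - \left(-1\right)^{2} \left(2 - 1\right)^{2}\right)^{4} = \left(1 - 1 - 1 \cdot 1^{2}\right)^{4} = \left(1 - 1 - 1 \cdot 1\right)^{4} = \left(1 - 1 - 1\right)^{4} = \left(-1\right)^{4} = 1$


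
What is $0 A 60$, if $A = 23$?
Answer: $0$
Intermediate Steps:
$0 A 60 = 0 \cdot 23 \cdot 60 = 0 \cdot 60 = 0$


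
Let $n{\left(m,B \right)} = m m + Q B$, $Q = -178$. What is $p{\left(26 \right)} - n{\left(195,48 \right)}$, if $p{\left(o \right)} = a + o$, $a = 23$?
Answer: $-29432$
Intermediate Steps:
$n{\left(m,B \right)} = m^{2} - 178 B$ ($n{\left(m,B \right)} = m m - 178 B = m^{2} - 178 B$)
$p{\left(o \right)} = 23 + o$
$p{\left(26 \right)} - n{\left(195,48 \right)} = \left(23 + 26\right) - \left(195^{2} - 8544\right) = 49 - \left(38025 - 8544\right) = 49 - 29481 = -29432$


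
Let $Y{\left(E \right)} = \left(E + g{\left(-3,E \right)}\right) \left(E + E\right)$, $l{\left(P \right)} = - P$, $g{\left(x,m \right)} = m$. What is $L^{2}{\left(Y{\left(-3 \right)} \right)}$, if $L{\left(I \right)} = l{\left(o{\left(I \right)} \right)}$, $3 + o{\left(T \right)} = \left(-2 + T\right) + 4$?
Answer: $1225$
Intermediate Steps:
$o{\left(T \right)} = -1 + T$ ($o{\left(T \right)} = -3 + \left(\left(-2 + T\right) + 4\right) = -3 + \left(2 + T\right) = -1 + T$)
$Y{\left(E \right)} = 4 E^{2}$ ($Y{\left(E \right)} = \left(E + E\right) \left(E + E\right) = 2 E 2 E = 4 E^{2}$)
$L{\left(I \right)} = 1 - I$ ($L{\left(I \right)} = - (-1 + I) = 1 - I$)
$L^{2}{\left(Y{\left(-3 \right)} \right)} = \left(1 - 4 \left(-3\right)^{2}\right)^{2} = \left(1 - 4 \cdot 9\right)^{2} = \left(1 - 36\right)^{2} = \left(-35\right)^{2} = 1225$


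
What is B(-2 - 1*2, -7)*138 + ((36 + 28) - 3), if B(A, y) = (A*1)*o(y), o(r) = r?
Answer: 3925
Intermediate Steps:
B(A, y) = A*y (B(A, y) = (A*1)*y = A*y)
B(-2 - 1*2, -7)*138 + ((36 + 28) - 3) = ((-2 - 1*2)*(-7))*138 + ((36 + 28) - 3) = ((-2 - 2)*(-7))*138 + (64 - 3) = -4*(-7)*138 + 61 = 28*138 + 61 = 3864 + 61 = 3925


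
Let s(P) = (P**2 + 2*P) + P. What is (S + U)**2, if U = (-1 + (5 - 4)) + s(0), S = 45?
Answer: 2025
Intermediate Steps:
s(P) = P**2 + 3*P
U = 0 (U = (-1 + (5 - 4)) + 0*(3 + 0) = (-1 + 1) + 0*3 = 0 + 0 = 0)
(S + U)**2 = (45 + 0)**2 = 45**2 = 2025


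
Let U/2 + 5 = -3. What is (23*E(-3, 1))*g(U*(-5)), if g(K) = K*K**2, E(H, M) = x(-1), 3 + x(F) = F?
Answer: -47104000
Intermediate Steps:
U = -16 (U = -10 + 2*(-3) = -10 - 6 = -16)
x(F) = -3 + F
E(H, M) = -4 (E(H, M) = -3 - 1 = -4)
g(K) = K**3
(23*E(-3, 1))*g(U*(-5)) = (23*(-4))*(-16*(-5))**3 = -92*80**3 = -92*512000 = -47104000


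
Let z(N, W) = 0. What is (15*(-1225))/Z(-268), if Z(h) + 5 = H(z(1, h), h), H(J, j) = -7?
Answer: 6125/4 ≈ 1531.3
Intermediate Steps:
Z(h) = -12 (Z(h) = -5 - 7 = -12)
(15*(-1225))/Z(-268) = (15*(-1225))/(-12) = -18375*(-1/12) = 6125/4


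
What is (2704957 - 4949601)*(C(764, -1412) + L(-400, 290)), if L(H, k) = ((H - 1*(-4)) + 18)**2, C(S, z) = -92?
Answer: -320517206048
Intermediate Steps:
L(H, k) = (22 + H)**2 (L(H, k) = ((H + 4) + 18)**2 = ((4 + H) + 18)**2 = (22 + H)**2)
(2704957 - 4949601)*(C(764, -1412) + L(-400, 290)) = (2704957 - 4949601)*(-92 + (22 - 400)**2) = -2244644*(-92 + (-378)**2) = -2244644*(-92 + 142884) = -2244644*142792 = -320517206048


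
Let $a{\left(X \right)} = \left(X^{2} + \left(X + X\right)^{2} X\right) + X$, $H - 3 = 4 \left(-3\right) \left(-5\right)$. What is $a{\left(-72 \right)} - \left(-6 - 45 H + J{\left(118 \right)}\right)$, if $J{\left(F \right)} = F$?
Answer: $-1485157$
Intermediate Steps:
$H = 63$ ($H = 3 + 4 \left(-3\right) \left(-5\right) = 3 - -60 = 3 + 60 = 63$)
$a{\left(X \right)} = X + X^{2} + 4 X^{3}$ ($a{\left(X \right)} = \left(X^{2} + \left(2 X\right)^{2} X\right) + X = \left(X^{2} + 4 X^{2} X\right) + X = \left(X^{2} + 4 X^{3}\right) + X = X + X^{2} + 4 X^{3}$)
$a{\left(-72 \right)} - \left(-6 - 45 H + J{\left(118 \right)}\right) = - 72 \left(1 - 72 + 4 \left(-72\right)^{2}\right) + \left(\left(6 + 45 \cdot 63\right) - 118\right) = - 72 \left(1 - 72 + 4 \cdot 5184\right) + \left(\left(6 + 2835\right) - 118\right) = - 72 \left(1 - 72 + 20736\right) + \left(2841 - 118\right) = \left(-72\right) 20665 + 2723 = -1487880 + 2723 = -1485157$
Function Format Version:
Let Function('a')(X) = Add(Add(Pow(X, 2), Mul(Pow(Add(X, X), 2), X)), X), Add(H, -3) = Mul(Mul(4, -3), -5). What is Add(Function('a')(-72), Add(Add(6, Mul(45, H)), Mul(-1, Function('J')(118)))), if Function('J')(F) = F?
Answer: -1485157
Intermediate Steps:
H = 63 (H = Add(3, Mul(Mul(4, -3), -5)) = Add(3, Mul(-12, -5)) = Add(3, 60) = 63)
Function('a')(X) = Add(X, Pow(X, 2), Mul(4, Pow(X, 3))) (Function('a')(X) = Add(Add(Pow(X, 2), Mul(Pow(Mul(2, X), 2), X)), X) = Add(Add(Pow(X, 2), Mul(Mul(4, Pow(X, 2)), X)), X) = Add(Add(Pow(X, 2), Mul(4, Pow(X, 3))), X) = Add(X, Pow(X, 2), Mul(4, Pow(X, 3))))
Add(Function('a')(-72), Add(Add(6, Mul(45, H)), Mul(-1, Function('J')(118)))) = Add(Mul(-72, Add(1, -72, Mul(4, Pow(-72, 2)))), Add(Add(6, Mul(45, 63)), Mul(-1, 118))) = Add(Mul(-72, Add(1, -72, Mul(4, 5184))), Add(Add(6, 2835), -118)) = Add(Mul(-72, Add(1, -72, 20736)), Add(2841, -118)) = Add(Mul(-72, 20665), 2723) = Add(-1487880, 2723) = -1485157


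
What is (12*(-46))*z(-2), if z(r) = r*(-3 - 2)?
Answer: -5520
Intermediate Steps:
z(r) = -5*r (z(r) = r*(-5) = -5*r)
(12*(-46))*z(-2) = (12*(-46))*(-5*(-2)) = -552*10 = -5520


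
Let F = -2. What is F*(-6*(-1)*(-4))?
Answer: 48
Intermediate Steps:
F*(-6*(-1)*(-4)) = -2*(-6*(-1))*(-4) = -12*(-4) = -2*(-24) = 48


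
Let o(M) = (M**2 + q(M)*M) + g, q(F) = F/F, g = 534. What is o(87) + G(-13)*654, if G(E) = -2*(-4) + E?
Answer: 4920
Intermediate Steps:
G(E) = 8 + E
q(F) = 1
o(M) = 534 + M + M**2 (o(M) = (M**2 + 1*M) + 534 = (M**2 + M) + 534 = (M + M**2) + 534 = 534 + M + M**2)
o(87) + G(-13)*654 = (534 + 87 + 87**2) + (8 - 13)*654 = (534 + 87 + 7569) - 5*654 = 8190 - 3270 = 4920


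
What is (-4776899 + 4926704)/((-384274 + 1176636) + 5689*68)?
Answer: 149805/1179214 ≈ 0.12704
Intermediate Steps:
(-4776899 + 4926704)/((-384274 + 1176636) + 5689*68) = 149805/(792362 + 386852) = 149805/1179214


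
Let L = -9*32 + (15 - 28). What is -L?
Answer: 301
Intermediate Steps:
L = -301 (L = -288 - 13 = -301)
-L = -1*(-301) = 301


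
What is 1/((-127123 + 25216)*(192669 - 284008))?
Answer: 1/9308083473 ≈ 1.0743e-10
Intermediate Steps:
1/((-127123 + 25216)*(192669 - 284008)) = 1/(-101907*(-91339)) = 1/9308083473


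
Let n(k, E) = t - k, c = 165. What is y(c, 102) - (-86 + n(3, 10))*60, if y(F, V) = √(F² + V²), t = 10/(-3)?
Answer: 5540 + 3*√4181 ≈ 5734.0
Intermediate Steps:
t = -10/3 (t = 10*(-⅓) = -10/3 ≈ -3.3333)
n(k, E) = -10/3 - k
y(c, 102) - (-86 + n(3, 10))*60 = √(165² + 102²) - (-86 + (-10/3 - 1*3))*60 = √(27225 + 10404) - (-86 + (-10/3 - 3))*60 = √37629 - (-86 - 19/3)*60 = 3*√4181 - (-277)*60/3 = 3*√4181 - 1*(-5540) = 3*√4181 + 5540 = 5540 + 3*√4181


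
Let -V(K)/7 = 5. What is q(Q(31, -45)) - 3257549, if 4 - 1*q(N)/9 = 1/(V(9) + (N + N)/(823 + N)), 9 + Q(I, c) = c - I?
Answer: -42347665679/13000 ≈ -3.2575e+6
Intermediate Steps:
Q(I, c) = -9 + c - I (Q(I, c) = -9 + (c - I) = -9 + c - I)
V(K) = -35 (V(K) = -7*5 = -35)
q(N) = 36 - 9/(-35 + 2*N/(823 + N)) (q(N) = 36 - 9/(-35 + (N + N)/(823 + N)) = 36 - 9/(-35 + (2*N)/(823 + N)) = 36 - 9/(-35 + 2*N/(823 + N)))
q(Q(31, -45)) - 3257549 = 9*(116043 + 133*(-9 - 45 - 1*31))/(28805 + 33*(-9 - 45 - 1*31)) - 3257549 = 9*(116043 + 133*(-9 - 45 - 31))/(28805 + 33*(-9 - 45 - 31)) - 3257549 = 9*(116043 + 133*(-85))/(28805 + 33*(-85)) - 3257549 = 9*(116043 - 11305)/(28805 - 2805) - 3257549 = 9*104738/26000 - 3257549 = 9*(1/26000)*104738 - 3257549 = 471321/13000 - 3257549 = -42347665679/13000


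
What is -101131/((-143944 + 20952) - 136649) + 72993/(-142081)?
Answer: -4583181902/36890052921 ≈ -0.12424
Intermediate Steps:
-101131/((-143944 + 20952) - 136649) + 72993/(-142081) = -101131/(-122992 - 136649) + 72993*(-1/142081) = -101131/(-259641) - 72993/142081 = -101131*(-1/259641) - 72993/142081 = 101131/259641 - 72993/142081 = -4583181902/36890052921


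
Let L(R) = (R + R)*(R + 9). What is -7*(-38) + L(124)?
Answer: 33250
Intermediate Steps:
L(R) = 2*R*(9 + R) (L(R) = (2*R)*(9 + R) = 2*R*(9 + R))
-7*(-38) + L(124) = -7*(-38) + 2*124*(9 + 124) = 266 + 2*124*133 = 266 + 32984 = 33250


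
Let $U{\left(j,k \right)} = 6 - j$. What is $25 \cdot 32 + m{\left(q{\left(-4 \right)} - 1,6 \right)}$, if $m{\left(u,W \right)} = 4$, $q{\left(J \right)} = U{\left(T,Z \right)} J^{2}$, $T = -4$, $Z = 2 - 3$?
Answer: $804$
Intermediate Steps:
$Z = -1$ ($Z = 2 - 3 = -1$)
$q{\left(J \right)} = 10 J^{2}$ ($q{\left(J \right)} = \left(6 - -4\right) J^{2} = \left(6 + 4\right) J^{2} = 10 J^{2}$)
$25 \cdot 32 + m{\left(q{\left(-4 \right)} - 1,6 \right)} = 25 \cdot 32 + 4 = 800 + 4 = 804$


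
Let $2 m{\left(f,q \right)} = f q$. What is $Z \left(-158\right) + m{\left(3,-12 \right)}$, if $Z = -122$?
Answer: $19258$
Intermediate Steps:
$m{\left(f,q \right)} = \frac{f q}{2}$
$Z \left(-158\right) + m{\left(3,-12 \right)} = \left(-122\right) \left(-158\right) + \frac{1}{2} \cdot 3 \left(-12\right) = 19276 - 18 = 19258$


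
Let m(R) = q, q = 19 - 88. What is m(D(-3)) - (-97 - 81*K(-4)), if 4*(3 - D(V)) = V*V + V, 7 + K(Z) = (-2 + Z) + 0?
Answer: -1025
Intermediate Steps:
q = -69
K(Z) = -9 + Z (K(Z) = -7 + ((-2 + Z) + 0) = -7 + (-2 + Z) = -9 + Z)
D(V) = 3 - V/4 - V²/4 (D(V) = 3 - (V*V + V)/4 = 3 - (V² + V)/4 = 3 - (V + V²)/4 = 3 + (-V/4 - V²/4) = 3 - V/4 - V²/4)
m(R) = -69
m(D(-3)) - (-97 - 81*K(-4)) = -69 - (-97 - 81*(-9 - 4)) = -69 - (-97 - 81*(-13)) = -69 - (-97 + 1053) = -69 - 1*956 = -69 - 956 = -1025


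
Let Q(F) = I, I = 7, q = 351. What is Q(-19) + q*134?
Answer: 47041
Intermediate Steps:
Q(F) = 7
Q(-19) + q*134 = 7 + 351*134 = 7 + 47034 = 47041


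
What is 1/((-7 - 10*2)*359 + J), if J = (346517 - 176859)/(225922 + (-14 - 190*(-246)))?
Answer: -136324/1321303703 ≈ -0.00010317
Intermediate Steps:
J = 84829/136324 (J = 169658/(225922 + (-14 + 46740)) = 169658/(225922 + 46726) = 169658/272648 = 169658*(1/272648) = 84829/136324 ≈ 0.62226)
1/((-7 - 10*2)*359 + J) = 1/((-7 - 10*2)*359 + 84829/136324) = 1/((-7 - 20)*359 + 84829/136324) = 1/(-27*359 + 84829/136324) = 1/(-9693 + 84829/136324) = 1/(-1321303703/136324) = -136324/1321303703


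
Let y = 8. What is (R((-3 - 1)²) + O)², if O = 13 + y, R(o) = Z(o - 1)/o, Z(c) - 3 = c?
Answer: 31329/64 ≈ 489.52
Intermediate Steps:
Z(c) = 3 + c
R(o) = (2 + o)/o (R(o) = (3 + (o - 1))/o = (3 + (-1 + o))/o = (2 + o)/o)
O = 21 (O = 13 + 8 = 21)
(R((-3 - 1)²) + O)² = ((2 + (-3 - 1)²)/((-3 - 1)²) + 21)² = ((2 + (-4)²)/((-4)²) + 21)² = ((2 + 16)/16 + 21)² = ((1/16)*18 + 21)² = (9/8 + 21)² = (177/8)² = 31329/64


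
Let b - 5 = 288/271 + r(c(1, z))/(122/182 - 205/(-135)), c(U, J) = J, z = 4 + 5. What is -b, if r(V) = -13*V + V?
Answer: 31537711/728719 ≈ 43.278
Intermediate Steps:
z = 9
r(V) = -12*V
b = -31537711/728719 (b = 5 + (288/271 + (-12*9)/(122/182 - 205/(-135))) = 5 + (288*(1/271) - 108/(122*(1/182) - 205*(-1/135))) = 5 + (288/271 - 108/(61/91 + 41/27)) = 5 + (288/271 - 108/5378/2457) = 5 + (288/271 - 108*2457/5378) = 5 + (288/271 - 132678/2689) = 5 - 35181306/728719 = -31537711/728719 ≈ -43.278)
-b = -1*(-31537711/728719) = 31537711/728719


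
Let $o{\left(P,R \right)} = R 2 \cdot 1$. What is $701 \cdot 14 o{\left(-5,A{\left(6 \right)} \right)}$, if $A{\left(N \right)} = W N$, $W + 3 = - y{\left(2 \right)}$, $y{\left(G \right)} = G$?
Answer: $-588840$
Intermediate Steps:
$W = -5$ ($W = -3 - 2 = -5$)
$A{\left(N \right)} = - 5 N$
$o{\left(P,R \right)} = 2 R$ ($o{\left(P,R \right)} = 2 R 1 = 2 R$)
$701 \cdot 14 o{\left(-5,A{\left(6 \right)} \right)} = 701 \cdot 14 \cdot 2 \left(\left(-5\right) 6\right) = 701 \cdot 14 \cdot 2 \left(-30\right) = 701 \cdot 14 \left(-60\right) = 701 \left(-840\right) = -588840$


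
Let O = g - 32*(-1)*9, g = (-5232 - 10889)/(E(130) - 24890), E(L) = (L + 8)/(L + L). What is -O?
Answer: -133422494/462233 ≈ -288.65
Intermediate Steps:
E(L) = (8 + L)/(2*L) (E(L) = (8 + L)/((2*L)) = (8 + L)*(1/(2*L)) = (8 + L)/(2*L))
g = 299390/462233 (g = (-5232 - 10889)/((½)*(8 + 130)/130 - 24890) = -16121/((½)*(1/130)*138 - 24890) = -16121/(69/130 - 24890) = -16121/(-3235631/130) = -16121*(-130/3235631) = 299390/462233 ≈ 0.64770)
O = 133422494/462233 (O = 299390/462233 - 32*(-1)*9 = 299390/462233 + 32*9 = 299390/462233 + 288 = 133422494/462233 ≈ 288.65)
-O = -1*133422494/462233 = -133422494/462233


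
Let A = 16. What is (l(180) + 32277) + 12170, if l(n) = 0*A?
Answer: 44447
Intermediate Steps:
l(n) = 0 (l(n) = 0*16 = 0)
(l(180) + 32277) + 12170 = (0 + 32277) + 12170 = 32277 + 12170 = 44447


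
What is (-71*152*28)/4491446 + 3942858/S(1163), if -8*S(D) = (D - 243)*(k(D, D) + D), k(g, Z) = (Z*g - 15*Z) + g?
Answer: -16046460570167/172703678015125 ≈ -0.092913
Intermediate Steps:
k(g, Z) = g - 15*Z + Z*g (k(g, Z) = (-15*Z + Z*g) + g = g - 15*Z + Z*g)
S(D) = -(-243 + D)*(D**2 - 13*D)/8 (S(D) = -(D - 243)*((D - 15*D + D*D) + D)/8 = -(-243 + D)*((D - 15*D + D**2) + D)/8 = -(-243 + D)*((D**2 - 14*D) + D)/8 = -(-243 + D)*(D**2 - 13*D)/8)
(-71*152*28)/4491446 + 3942858/S(1163) = (-71*152*28)/4491446 + 3942858/(((1/8)*1163*(-3159 - 1*1163**2 + 256*1163))) = -10792*28*(1/4491446) + 3942858/(((1/8)*1163*(-3159 - 1*1352569 + 297728))) = -302176*1/4491446 + 3942858/(((1/8)*1163*(-3159 - 1352569 + 297728))) = -151088/2245723 + 3942858/(((1/8)*1163*(-1058000))) = -151088/2245723 + 3942858/(-153806750) = -151088/2245723 + 3942858*(-1/153806750) = -151088/2245723 - 1971429/76903375 = -16046460570167/172703678015125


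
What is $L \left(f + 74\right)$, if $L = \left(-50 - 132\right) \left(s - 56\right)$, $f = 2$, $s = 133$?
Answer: $-1065064$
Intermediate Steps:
$L = -14014$ ($L = \left(-50 - 132\right) \left(133 - 56\right) = \left(-182\right) 77 = -14014$)
$L \left(f + 74\right) = - 14014 \left(2 + 74\right) = \left(-14014\right) 76 = -1065064$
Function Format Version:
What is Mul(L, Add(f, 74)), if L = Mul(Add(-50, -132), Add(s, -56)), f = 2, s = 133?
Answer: -1065064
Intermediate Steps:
L = -14014 (L = Mul(Add(-50, -132), Add(133, -56)) = Mul(-182, 77) = -14014)
Mul(L, Add(f, 74)) = Mul(-14014, Add(2, 74)) = Mul(-14014, 76) = -1065064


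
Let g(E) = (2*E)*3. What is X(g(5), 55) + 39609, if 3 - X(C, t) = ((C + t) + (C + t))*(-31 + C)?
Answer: 39782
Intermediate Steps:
g(E) = 6*E
X(C, t) = 3 - (-31 + C)*(2*C + 2*t) (X(C, t) = 3 - ((C + t) + (C + t))*(-31 + C) = 3 - (2*C + 2*t)*(-31 + C) = 3 - (-31 + C)*(2*C + 2*t))
X(g(5), 55) + 39609 = (3 - 2*(6*5)² + 62*(6*5) + 62*55 - 2*6*5*55) + 39609 = (3 - 2*30² + 62*30 + 3410 - 2*30*55) + 39609 = (3 - 2*900 + 1860 + 3410 - 3300) + 39609 = (3 - 1800 + 1860 + 3410 - 3300) + 39609 = 173 + 39609 = 39782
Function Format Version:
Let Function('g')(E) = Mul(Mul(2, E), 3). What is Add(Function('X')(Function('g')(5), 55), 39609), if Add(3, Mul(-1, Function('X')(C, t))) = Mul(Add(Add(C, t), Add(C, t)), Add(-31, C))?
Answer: 39782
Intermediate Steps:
Function('g')(E) = Mul(6, E)
Function('X')(C, t) = Add(3, Mul(-1, Add(-31, C), Add(Mul(2, C), Mul(2, t)))) (Function('X')(C, t) = Add(3, Mul(-1, Mul(Add(Add(C, t), Add(C, t)), Add(-31, C)))) = Add(3, Mul(-1, Mul(Add(Mul(2, C), Mul(2, t)), Add(-31, C)))) = Add(3, Mul(-1, Mul(Add(-31, C), Add(Mul(2, C), Mul(2, t))))) = Add(3, Mul(-1, Add(-31, C), Add(Mul(2, C), Mul(2, t)))))
Add(Function('X')(Function('g')(5), 55), 39609) = Add(Add(3, Mul(-2, Pow(Mul(6, 5), 2)), Mul(62, Mul(6, 5)), Mul(62, 55), Mul(-2, Mul(6, 5), 55)), 39609) = Add(Add(3, Mul(-2, Pow(30, 2)), Mul(62, 30), 3410, Mul(-2, 30, 55)), 39609) = Add(Add(3, Mul(-2, 900), 1860, 3410, -3300), 39609) = Add(Add(3, -1800, 1860, 3410, -3300), 39609) = Add(173, 39609) = 39782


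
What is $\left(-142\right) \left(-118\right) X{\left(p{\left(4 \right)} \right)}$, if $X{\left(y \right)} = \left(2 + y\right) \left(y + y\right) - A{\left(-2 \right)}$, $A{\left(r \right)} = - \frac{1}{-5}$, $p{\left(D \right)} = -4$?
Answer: $\frac{1323724}{5} \approx 2.6475 \cdot 10^{5}$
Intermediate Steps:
$A{\left(r \right)} = \frac{1}{5}$ ($A{\left(r \right)} = \left(-1\right) \left(- \frac{1}{5}\right) = \frac{1}{5}$)
$X{\left(y \right)} = - \frac{1}{5} + 2 y \left(2 + y\right)$ ($X{\left(y \right)} = \left(2 + y\right) \left(y + y\right) - \frac{1}{5} = \left(2 + y\right) 2 y - \frac{1}{5} = 2 y \left(2 + y\right) - \frac{1}{5} = - \frac{1}{5} + 2 y \left(2 + y\right)$)
$\left(-142\right) \left(-118\right) X{\left(p{\left(4 \right)} \right)} = \left(-142\right) \left(-118\right) \left(- \frac{1}{5} + 2 \left(-4\right)^{2} + 4 \left(-4\right)\right) = 16756 \left(- \frac{1}{5} + 2 \cdot 16 - 16\right) = 16756 \left(- \frac{1}{5} + 32 - 16\right) = 16756 \cdot \frac{79}{5} = \frac{1323724}{5}$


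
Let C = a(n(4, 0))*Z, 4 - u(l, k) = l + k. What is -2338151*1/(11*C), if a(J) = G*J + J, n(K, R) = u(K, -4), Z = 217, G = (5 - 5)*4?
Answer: -2338151/9548 ≈ -244.88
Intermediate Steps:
u(l, k) = 4 - k - l (u(l, k) = 4 - (l + k) = 4 - (k + l) = 4 + (-k - l) = 4 - k - l)
G = 0 (G = 0*4 = 0)
n(K, R) = 8 - K (n(K, R) = 4 - 1*(-4) - K = 4 + 4 - K = 8 - K)
a(J) = J (a(J) = 0*J + J = 0 + J = J)
C = 868 (C = (8 - 1*4)*217 = (8 - 4)*217 = 4*217 = 868)
-2338151*1/(11*C) = -2338151/(11*868) = -2338151/9548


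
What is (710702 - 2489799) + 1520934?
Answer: -258163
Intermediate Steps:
(710702 - 2489799) + 1520934 = -1779097 + 1520934 = -258163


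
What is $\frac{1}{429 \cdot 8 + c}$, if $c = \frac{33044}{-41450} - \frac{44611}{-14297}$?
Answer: $\frac{296305325}{1017608223341} \approx 0.00029118$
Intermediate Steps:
$c = \frac{688347941}{296305325}$ ($c = 33044 \left(- \frac{1}{41450}\right) - - \frac{44611}{14297} = - \frac{16522}{20725} + \frac{44611}{14297} = \frac{688347941}{296305325} \approx 2.3231$)
$\frac{1}{429 \cdot 8 + c} = \frac{1}{429 \cdot 8 + \frac{688347941}{296305325}} = \frac{1}{3432 + \frac{688347941}{296305325}} = \frac{1}{\frac{1017608223341}{296305325}} = \frac{296305325}{1017608223341}$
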